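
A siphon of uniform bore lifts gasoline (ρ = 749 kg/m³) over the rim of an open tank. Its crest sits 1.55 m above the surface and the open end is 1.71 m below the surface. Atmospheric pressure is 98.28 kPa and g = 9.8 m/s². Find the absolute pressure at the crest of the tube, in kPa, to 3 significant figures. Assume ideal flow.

P_top = 74.4 kPa

The outlet speed comes from Torricelli: v = √(2g·1.71) = 5.79 m/s.
Continuity keeps v the same throughout the tube; from surface to crest, P_atm + 0 = P_top + ½ρv² + ρg·h_top.
P_top = 98280 − ½·749·5.79² − 749·9.8·1.55 = 74400 Pa.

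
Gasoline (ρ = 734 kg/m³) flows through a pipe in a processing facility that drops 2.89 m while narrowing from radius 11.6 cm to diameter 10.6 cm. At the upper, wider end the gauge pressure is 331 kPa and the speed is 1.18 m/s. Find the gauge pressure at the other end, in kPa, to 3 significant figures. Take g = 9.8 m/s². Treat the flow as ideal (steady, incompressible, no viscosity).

By continuity, v₂ = v₁·A₁/A₂ = 1.18·(423/88.2) = 5.65 m/s.
Applying Bernoulli between the two ends and solving for P₂: P₂ = P₁ + ½ρ(v₁² − v₂²) − ρgΔh.
P₂ = 331000 + ½·734·(1.18² − 5.65²) − 734·9.8·(−2.89) = 331000 + (-11200) − (-20800) = 341000 Pa.

341 kPa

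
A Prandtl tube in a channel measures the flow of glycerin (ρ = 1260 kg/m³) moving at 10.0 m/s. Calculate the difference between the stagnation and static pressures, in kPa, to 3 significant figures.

At the stagnation point the flow is brought to rest, so Bernoulli gives P_stag − P_static = ½ρv².
ΔP = ½·1260·10.0² = 63000 Pa.

ΔP ≈ 63.0 kPa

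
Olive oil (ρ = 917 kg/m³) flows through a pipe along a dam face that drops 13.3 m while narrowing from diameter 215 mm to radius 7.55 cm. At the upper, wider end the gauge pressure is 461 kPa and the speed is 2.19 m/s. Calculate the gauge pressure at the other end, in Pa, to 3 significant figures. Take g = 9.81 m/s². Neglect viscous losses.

The volume flow rate is constant, so v₂ = (A₁/A₂)v₁ = (363/179)·2.19 = 4.44 m/s.
Energy conservation along the streamline gives P₂ = P₁ − ½ρ(v₂² − v₁²) − ρg(h₂ − h₁).
P₂ = 461000 + ½·917·(2.19² − 4.44²) − 917·9.81·(−13.3) = 461000 + (-6840) − (-120000) = 574000 Pa.

P₂ ≈ 574000 Pa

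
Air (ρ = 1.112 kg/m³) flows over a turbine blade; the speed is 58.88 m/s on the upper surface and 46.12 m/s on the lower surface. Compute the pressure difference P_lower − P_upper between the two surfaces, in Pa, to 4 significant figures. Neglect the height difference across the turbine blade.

ΔP ≈ 744.9 Pa

Bernoulli (same height): P_lower − P_upper = ½ρ(v_upper² − v_lower²).
ΔP = ½·1.112·(58.88² − 46.12²) = 744.9 Pa.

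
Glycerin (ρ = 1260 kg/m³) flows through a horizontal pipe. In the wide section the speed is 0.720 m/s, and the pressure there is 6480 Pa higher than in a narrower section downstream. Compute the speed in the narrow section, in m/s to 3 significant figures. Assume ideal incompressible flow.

Horizontal Bernoulli: P₁ + ½ρv₁² = P₂ + ½ρv₂², so v₂² = v₁² + 2(P₁ − P₂)/ρ.
v₂ = √(0.720² + 2·6480/1260) = √(0.518 + 10.3) = 3.29 m/s.

v₂ ≈ 3.29 m/s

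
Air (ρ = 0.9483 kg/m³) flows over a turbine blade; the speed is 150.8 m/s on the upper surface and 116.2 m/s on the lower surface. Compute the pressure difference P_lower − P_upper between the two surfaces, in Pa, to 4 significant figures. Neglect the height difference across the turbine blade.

The pressure is lower where the speed is higher: ΔP = ½ρ(v_up² − v_low²).
ΔP = ½·0.9483·(150.8² − 116.2²) = 4380 Pa.

4380 Pa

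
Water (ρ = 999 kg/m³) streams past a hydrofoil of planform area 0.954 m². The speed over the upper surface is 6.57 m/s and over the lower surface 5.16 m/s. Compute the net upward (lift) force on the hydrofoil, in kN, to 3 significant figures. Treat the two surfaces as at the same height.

With equal heights on the two surfaces, Bernoulli gives P_lower − P_upper = ½ρ(v_upper² − v_lower²).
ΔP = ½·999·(6.57² − 5.16²) = 8260 Pa.
Lift = ΔP · A = 8260 × 0.954 = 7880 N.

F = 7.88 kN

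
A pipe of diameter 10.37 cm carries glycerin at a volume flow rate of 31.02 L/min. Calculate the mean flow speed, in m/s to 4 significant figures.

v ≈ 0.06121 m/s

Q = 31.02 L/min = 0.0005170 m³/s.
v = Q/A = 0.0005170 / 0.008446 = 0.06121 m/s.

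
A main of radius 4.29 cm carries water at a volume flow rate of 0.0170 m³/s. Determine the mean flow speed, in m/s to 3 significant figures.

2.94 m/s

Q = 0.0170 m³/s = 0.0170 m³/s.
v = Q/A = 0.0170 / 0.00578 = 2.94 m/s.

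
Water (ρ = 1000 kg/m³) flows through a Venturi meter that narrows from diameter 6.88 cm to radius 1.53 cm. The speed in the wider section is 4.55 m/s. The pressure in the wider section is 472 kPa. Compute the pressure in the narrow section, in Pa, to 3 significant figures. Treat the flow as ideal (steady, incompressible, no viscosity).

Mass conservation (A₁v₁ = A₂v₂) gives v₂ = 4.55 × 37.2/7.35 = 23.0 m/s.
The pipe is horizontal, so Bernoulli reduces to P₁ + ½ρv₁² = P₂ + ½ρv₂².
P₂ = P₁ − ½ρ(v₂² − v₁²) = 472000 − ½·1000·(23.0² − 4.55²) = 472000 − 254000 = 218000 Pa.

P₂ ≈ 218000 Pa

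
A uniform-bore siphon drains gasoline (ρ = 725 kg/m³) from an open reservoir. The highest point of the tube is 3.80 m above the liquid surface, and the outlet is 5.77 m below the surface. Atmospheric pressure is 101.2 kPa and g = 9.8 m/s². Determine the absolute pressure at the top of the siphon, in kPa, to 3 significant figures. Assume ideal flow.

The outlet speed comes from Torricelli: v = √(2g·5.77) = 10.6 m/s.
With constant cross-section the crest speed equals v; applying Bernoulli from the surface up to the crest, P_top = P_atm − ½ρv² − ρg·h_top.
P_top = 101200 − ½·725·10.6² − 725·9.8·3.80 = 33200 Pa.

P_top ≈ 33.2 kPa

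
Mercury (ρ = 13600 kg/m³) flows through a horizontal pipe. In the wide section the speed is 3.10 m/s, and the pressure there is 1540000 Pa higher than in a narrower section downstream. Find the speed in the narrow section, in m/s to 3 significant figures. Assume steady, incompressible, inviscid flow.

With h₁ = h₂, rearranging Bernoulli gives v₂ = √(v₁² + 2ΔP/ρ).
v₂ = √(3.10² + 2·1540000/13600) = √(9.61 + 226) = 15.4 m/s.

v₂ = 15.4 m/s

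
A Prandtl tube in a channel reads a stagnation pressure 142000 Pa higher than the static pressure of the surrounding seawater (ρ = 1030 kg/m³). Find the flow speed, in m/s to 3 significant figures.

At the stagnation point the flow is brought to rest, so Bernoulli gives P_stag − P_static = ½ρv².
v = √(2ΔP/ρ) = √(2·142000/1030) = 16.6 m/s.

v = 16.6 m/s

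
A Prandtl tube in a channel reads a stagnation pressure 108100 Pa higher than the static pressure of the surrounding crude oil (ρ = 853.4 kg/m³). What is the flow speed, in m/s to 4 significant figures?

v ≈ 15.92 m/s

The dynamic pressure equals the rise in static pressure at the stagnation point: ΔP = ½ρv².
v = √(2ΔP/ρ) = √(2·108100/853.4) = 15.92 m/s.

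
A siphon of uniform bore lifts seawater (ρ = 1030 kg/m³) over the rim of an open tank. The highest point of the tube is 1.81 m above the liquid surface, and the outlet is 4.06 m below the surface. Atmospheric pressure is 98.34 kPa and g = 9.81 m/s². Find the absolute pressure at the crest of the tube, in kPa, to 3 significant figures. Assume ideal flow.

P_top ≈ 39.0 kPa

From the surface to the outlet (both open to atmosphere, surface at rest): v = √(2g·h_out) = √(2·9.81·4.06) = 8.93 m/s.
With constant cross-section the crest speed equals v; applying Bernoulli from the surface up to the crest, P_top = P_atm − ½ρv² − ρg·h_top.
P_top = 98340 − ½·1030·8.93² − 1030·9.81·1.81 = 39000 Pa.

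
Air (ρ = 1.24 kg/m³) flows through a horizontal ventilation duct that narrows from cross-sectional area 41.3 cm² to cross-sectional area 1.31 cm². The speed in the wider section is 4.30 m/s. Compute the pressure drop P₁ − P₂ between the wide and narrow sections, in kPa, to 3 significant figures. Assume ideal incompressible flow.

ΔP ≈ 11.4 kPa

By continuity, v₂ = v₁·A₁/A₂ = 4.30·(41.3/1.31) = 136 m/s.
With no height change, Bernoulli's equation is P₁ + ½ρv₁² = P₂ + ½ρv₂².
P₁ − P₂ = ½·1.24·(136² − 4.30²) = ½·1.24·18400 = 11400 Pa.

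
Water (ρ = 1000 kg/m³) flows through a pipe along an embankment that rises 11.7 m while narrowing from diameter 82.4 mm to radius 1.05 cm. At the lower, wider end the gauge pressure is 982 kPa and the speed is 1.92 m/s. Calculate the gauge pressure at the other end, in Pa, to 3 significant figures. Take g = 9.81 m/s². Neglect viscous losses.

Continuity gives A₁v₁ = A₂v₂, so v₂ = (53.3 cm²)/(3.46 cm²) × 1.92 m/s = 29.6 m/s.
Energy conservation along the streamline gives P₂ = P₁ − ½ρ(v₂² − v₁²) − ρg(h₂ − h₁).
P₂ = 982000 + ½·1000·(1.92² − 29.6²) − 1000·9.81·(+11.7) = 982000 + (-435000) − (115000) = 432000 Pa.

P₂ = 432000 Pa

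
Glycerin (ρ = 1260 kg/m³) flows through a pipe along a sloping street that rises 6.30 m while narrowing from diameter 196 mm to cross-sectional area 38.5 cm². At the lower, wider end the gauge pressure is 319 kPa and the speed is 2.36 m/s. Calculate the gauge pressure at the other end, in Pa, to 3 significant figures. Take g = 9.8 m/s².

The volume flow rate is constant, so v₂ = (A₁/A₂)v₁ = (302/38.5)·2.36 = 18.5 m/s.
Bernoulli: P₁ + ½ρv₁² + ρg h₁ = P₂ + ½ρv₂² + ρg h₂, so P₂ = P₁ + ½ρ(v₁² − v₂²) − ρg(h₂ − h₁).
P₂ = 319000 + ½·1260·(2.36² − 18.5²) − 1260·9.8·(+6.30) = 319000 + (-212000) − (77800) = 29200 Pa.

P₂ ≈ 29200 Pa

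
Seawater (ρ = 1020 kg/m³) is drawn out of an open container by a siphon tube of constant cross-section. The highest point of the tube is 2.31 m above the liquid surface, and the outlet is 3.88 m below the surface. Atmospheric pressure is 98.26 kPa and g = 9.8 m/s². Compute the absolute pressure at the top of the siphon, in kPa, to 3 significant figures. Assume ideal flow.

36.4 kPa

The outlet speed comes from Torricelli: v = √(2g·3.88) = 8.72 m/s.
Continuity keeps v the same throughout the tube; from surface to crest, P_atm + 0 = P_top + ½ρv² + ρg·h_top.
P_top = 98260 − ½·1020·8.72² − 1020·9.8·2.31 = 36400 Pa.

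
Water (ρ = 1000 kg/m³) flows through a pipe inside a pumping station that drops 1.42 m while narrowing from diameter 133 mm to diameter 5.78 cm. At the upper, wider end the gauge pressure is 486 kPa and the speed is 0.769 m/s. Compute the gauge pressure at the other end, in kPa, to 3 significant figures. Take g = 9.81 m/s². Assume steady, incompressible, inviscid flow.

Continuity gives A₁v₁ = A₂v₂, so v₂ = (139 cm²)/(26.2 cm²) × 0.769 m/s = 4.07 m/s.
Bernoulli: P₁ + ½ρv₁² + ρg h₁ = P₂ + ½ρv₂² + ρg h₂, so P₂ = P₁ + ½ρ(v₁² − v₂²) − ρg(h₂ − h₁).
P₂ = 486000 + ½·1000·(0.769² − 4.07²) − 1000·9.81·(−1.42) = 486000 + (-7990) − (-13900) = 492000 Pa.

492 kPa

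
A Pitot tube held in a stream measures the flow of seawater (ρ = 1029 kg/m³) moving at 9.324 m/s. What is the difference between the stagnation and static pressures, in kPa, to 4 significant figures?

Bernoulli between the free stream and the stagnation point: ½ρv² = P_stag − P_static.
ΔP = ½·1029·9.324² = 44730 Pa.

44.73 kPa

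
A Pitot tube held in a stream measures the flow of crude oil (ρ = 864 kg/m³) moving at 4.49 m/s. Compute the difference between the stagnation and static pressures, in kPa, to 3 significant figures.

ΔP ≈ 8.71 kPa

The dynamic pressure equals the rise in static pressure at the stagnation point: ΔP = ½ρv².
ΔP = ½·864·4.49² = 8710 Pa.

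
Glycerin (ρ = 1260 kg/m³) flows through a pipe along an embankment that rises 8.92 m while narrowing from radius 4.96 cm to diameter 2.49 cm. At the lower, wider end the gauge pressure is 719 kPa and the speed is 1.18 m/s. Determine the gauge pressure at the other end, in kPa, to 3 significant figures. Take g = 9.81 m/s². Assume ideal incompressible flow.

The volume flow rate is constant, so v₂ = (A₁/A₂)v₁ = (77.3/4.87)·1.18 = 18.7 m/s.
Bernoulli: P₁ + ½ρv₁² + ρg h₁ = P₂ + ½ρv₂² + ρg h₂, so P₂ = P₁ + ½ρ(v₁² − v₂²) − ρg(h₂ − h₁).
P₂ = 719000 + ½·1260·(1.18² − 18.7²) − 1260·9.81·(+8.92) = 719000 + (-220000) − (110000) = 389000 Pa.

P₂ = 389 kPa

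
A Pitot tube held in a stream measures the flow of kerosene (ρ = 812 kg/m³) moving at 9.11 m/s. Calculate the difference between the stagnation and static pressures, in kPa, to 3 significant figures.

ΔP ≈ 33.7 kPa

Bernoulli between the free stream and the stagnation point: ½ρv² = P_stag − P_static.
ΔP = ½·812·9.11² = 33700 Pa.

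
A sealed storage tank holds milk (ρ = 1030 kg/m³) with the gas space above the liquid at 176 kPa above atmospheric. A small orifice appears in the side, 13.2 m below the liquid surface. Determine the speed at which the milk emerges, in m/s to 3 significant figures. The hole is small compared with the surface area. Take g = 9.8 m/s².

v = 24.5 m/s

Take point 1 at the surface (v₁ ≈ 0) and point 2 at the hole (at atmospheric pressure). Bernoulli: P₁ + ρg h = P_atm + ½ρv₂².
With P₁ − P_atm = 176000 Pa, v₂ = √(2gh + 2ΔP/ρ) = √(2·9.8·13.2 + 2·176000/1030) = 24.5 m/s.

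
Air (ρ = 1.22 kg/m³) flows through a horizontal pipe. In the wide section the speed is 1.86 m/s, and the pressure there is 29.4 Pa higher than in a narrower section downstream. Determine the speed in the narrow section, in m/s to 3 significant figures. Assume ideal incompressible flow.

Horizontal Bernoulli: P₁ + ½ρv₁² = P₂ + ½ρv₂², so v₂² = v₁² + 2(P₁ − P₂)/ρ.
v₂ = √(1.86² + 2·29.4/1.22) = √(3.46 + 48.2) = 7.19 m/s.

7.19 m/s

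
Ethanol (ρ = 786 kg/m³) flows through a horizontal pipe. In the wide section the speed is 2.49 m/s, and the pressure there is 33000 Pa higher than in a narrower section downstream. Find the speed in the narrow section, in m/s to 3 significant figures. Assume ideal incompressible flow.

v₂ ≈ 9.50 m/s

Along the level pipe P + ½ρv² is conserved, hence v₂² = v₁² + 2(P₁ − P₂)/ρ.
v₂ = √(2.49² + 2·33000/786) = √(6.20 + 84.0) = 9.50 m/s.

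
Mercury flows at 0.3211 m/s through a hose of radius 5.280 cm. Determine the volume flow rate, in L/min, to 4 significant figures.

Q = A·v = 0.008758 m² × 0.3211 m/s = 0.002812 m³/s.
Converting: 0.002812 m³/s × 60000 = 168.7 L/min.

168.7 L/min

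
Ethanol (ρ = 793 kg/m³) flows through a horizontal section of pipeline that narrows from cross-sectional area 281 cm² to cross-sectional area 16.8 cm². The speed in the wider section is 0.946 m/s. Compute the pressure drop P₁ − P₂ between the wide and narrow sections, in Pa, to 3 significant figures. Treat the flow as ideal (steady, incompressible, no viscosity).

By continuity, v₂ = v₁·A₁/A₂ = 0.946·(281/16.8) = 15.8 m/s.
With no height change, Bernoulli's equation is P₁ + ½ρv₁² = P₂ + ½ρv₂².
P₁ − P₂ = ½·793·(15.8² − 0.946²) = ½·793·249 = 98900 Pa.

98900 Pa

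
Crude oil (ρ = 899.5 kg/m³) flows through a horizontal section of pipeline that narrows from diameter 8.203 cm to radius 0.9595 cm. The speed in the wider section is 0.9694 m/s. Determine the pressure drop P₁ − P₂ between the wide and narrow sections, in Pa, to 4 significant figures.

ΔP ≈ 140700 Pa

The volume flow rate is constant, so v₂ = (A₁/A₂)v₁ = (52.85/2.892)·0.9694 = 17.71 m/s.
Along the horizontal streamline, P + ½ρv² is constant.
P₁ − P₂ = ½·899.5·(17.71² − 0.9694²) = ½·899.5·312.8 = 140700 Pa.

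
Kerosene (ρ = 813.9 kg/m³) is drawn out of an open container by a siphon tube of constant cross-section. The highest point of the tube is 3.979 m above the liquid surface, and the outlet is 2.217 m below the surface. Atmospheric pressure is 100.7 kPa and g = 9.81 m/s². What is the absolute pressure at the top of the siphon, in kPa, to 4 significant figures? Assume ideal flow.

The outlet speed comes from Torricelli: v = √(2g·2.217) = 6.595 m/s.
The bore is uniform, so the speed at the crest is the same v. Bernoulli surface→crest: P_atm = P_top + ½ρv² + ρg·h_top.
P_top = 100700 − ½·813.9·6.595² − 813.9·9.81·3.979 = 51230 Pa.

P_top ≈ 51.23 kPa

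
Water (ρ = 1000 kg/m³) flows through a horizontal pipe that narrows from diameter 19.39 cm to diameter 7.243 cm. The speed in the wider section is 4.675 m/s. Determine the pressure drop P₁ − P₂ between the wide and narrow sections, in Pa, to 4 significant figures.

By continuity, v₂ = v₁·A₁/A₂ = 4.675·(295.3/41.20) = 33.50 m/s.
Along the horizontal streamline, P + ½ρv² is constant.
P₁ − P₂ = ½·1000·(33.50² − 4.675²) = ½·1000·1101 = 550300 Pa.

ΔP = 550300 Pa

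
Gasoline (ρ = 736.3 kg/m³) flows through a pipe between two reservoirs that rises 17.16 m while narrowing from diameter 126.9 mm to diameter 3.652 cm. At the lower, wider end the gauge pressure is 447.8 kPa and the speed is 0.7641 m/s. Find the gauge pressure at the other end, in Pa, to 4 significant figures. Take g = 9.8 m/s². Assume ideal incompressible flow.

By continuity, v₂ = v₁·A₁/A₂ = 0.7641·(126.5/10.47) = 9.226 m/s.
Bernoulli: P₁ + ½ρv₁² + ρg h₁ = P₂ + ½ρv₂² + ρg h₂, so P₂ = P₁ + ½ρ(v₁² − v₂²) − ρg(h₂ − h₁).
P₂ = 447800 + ½·736.3·(0.7641² − 9.226²) − 736.3·9.8·(+17.16) = 447800 + (-31120) − (123800) = 292900 Pa.

292900 Pa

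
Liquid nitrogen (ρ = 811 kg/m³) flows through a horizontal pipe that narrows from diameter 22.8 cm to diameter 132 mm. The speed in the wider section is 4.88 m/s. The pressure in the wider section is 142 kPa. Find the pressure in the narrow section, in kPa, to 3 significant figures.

P₂ ≈ 65.7 kPa

By continuity, v₂ = v₁·A₁/A₂ = 4.88·(408/137) = 14.6 m/s.
Along the horizontal streamline, P + ½ρv² is constant.
P₂ = P₁ − ½ρ(v₂² − v₁²) = 142000 − ½·811·(14.6² − 4.88²) = 142000 − 76300 = 65700 Pa.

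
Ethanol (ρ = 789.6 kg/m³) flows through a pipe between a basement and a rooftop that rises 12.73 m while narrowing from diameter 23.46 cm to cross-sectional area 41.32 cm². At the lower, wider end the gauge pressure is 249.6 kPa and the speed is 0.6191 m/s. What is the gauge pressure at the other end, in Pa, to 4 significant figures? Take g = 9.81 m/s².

P₂ ≈ 134600 Pa

Mass conservation (A₁v₁ = A₂v₂) gives v₂ = 0.6191 × 432.3/41.32 = 6.477 m/s.
Bernoulli: P₁ + ½ρv₁² + ρg h₁ = P₂ + ½ρv₂² + ρg h₂, so P₂ = P₁ + ½ρ(v₁² − v₂²) − ρg(h₂ − h₁).
P₂ = 249600 + ½·789.6·(0.6191² − 6.477²) − 789.6·9.81·(+12.73) = 249600 + (-16410) − (98610) = 134600 Pa.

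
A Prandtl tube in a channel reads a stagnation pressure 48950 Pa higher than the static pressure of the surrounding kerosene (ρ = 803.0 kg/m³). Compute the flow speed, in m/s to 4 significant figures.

The dynamic pressure equals the rise in static pressure at the stagnation point: ΔP = ½ρv².
v = √(2ΔP/ρ) = √(2·48950/803.0) = 11.04 m/s.

v ≈ 11.04 m/s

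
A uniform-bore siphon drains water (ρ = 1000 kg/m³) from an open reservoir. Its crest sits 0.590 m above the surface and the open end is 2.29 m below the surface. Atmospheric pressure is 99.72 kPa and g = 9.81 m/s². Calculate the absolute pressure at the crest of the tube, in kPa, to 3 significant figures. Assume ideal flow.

P_top ≈ 71.5 kPa

Bernoulli surface→outlet gives ½v² = g·h_out, so v = √(2·9.81·2.29) = 6.70 m/s.
With constant cross-section the crest speed equals v; applying Bernoulli from the surface up to the crest, P_top = P_atm − ½ρv² − ρg·h_top.
P_top = 99720 − ½·1000·6.70² − 1000·9.81·0.590 = 71500 Pa.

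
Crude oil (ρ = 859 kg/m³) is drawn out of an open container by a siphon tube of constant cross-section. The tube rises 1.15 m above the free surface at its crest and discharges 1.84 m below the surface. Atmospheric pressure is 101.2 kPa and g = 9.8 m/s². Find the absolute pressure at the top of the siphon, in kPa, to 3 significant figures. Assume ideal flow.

From the surface to the outlet (both open to atmosphere, surface at rest): v = √(2g·h_out) = √(2·9.8·1.84) = 6.01 m/s.
Continuity keeps v the same throughout the tube; from surface to crest, P_atm + 0 = P_top + ½ρv² + ρg·h_top.
P_top = 101200 − ½·859·6.01² − 859·9.8·1.15 = 76000 Pa.

P_top = 76.0 kPa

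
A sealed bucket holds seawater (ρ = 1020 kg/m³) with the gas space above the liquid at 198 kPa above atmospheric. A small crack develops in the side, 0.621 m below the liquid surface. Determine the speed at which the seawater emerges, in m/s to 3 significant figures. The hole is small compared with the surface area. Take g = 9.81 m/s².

v = 20.0 m/s

Take point 1 at the surface (v₁ ≈ 0) and point 2 at the hole (at atmospheric pressure). Bernoulli: P₁ + ρg h = P_atm + ½ρv₂².
With P₁ − P_atm = 198000 Pa, v₂ = √(2gh + 2ΔP/ρ) = √(2·9.81·0.621 + 2·198000/1020) = 20.0 m/s.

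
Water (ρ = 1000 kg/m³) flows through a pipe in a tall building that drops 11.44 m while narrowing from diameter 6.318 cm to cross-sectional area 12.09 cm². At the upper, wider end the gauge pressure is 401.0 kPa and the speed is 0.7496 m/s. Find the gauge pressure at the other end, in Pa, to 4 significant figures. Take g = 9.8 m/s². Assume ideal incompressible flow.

P₂ ≈ 511500 Pa

The volume flow rate is constant, so v₂ = (A₁/A₂)v₁ = (31.35/12.09)·0.7496 = 1.944 m/s.
Energy conservation along the streamline gives P₂ = P₁ − ½ρ(v₂² − v₁²) − ρg(h₂ − h₁).
P₂ = 401000 + ½·1000·(0.7496² − 1.944²) − 1000·9.8·(−11.44) = 401000 + (-1608) − (-112100) = 511500 Pa.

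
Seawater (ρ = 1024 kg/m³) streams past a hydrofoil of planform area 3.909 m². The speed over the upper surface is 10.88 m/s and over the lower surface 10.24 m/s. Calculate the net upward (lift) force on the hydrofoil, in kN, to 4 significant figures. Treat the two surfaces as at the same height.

F ≈ 27.05 kN

The faster flow above has the lower pressure; Bernoulli (same height) gives ΔP = ½ρ(v_up² − v_low²).
ΔP = ½·1024·(10.88² − 10.24²) = 6921 Pa.
Lift = ΔP · A = 6921 × 3.909 = 27050 N.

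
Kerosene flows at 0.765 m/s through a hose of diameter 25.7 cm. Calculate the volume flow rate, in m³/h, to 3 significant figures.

Q = 143 m³/h

Q = A·v = 0.0519 m² × 0.765 m/s = 0.0397 m³/s.
Converting: 0.0397 m³/s × 3600 = 143 m³/h.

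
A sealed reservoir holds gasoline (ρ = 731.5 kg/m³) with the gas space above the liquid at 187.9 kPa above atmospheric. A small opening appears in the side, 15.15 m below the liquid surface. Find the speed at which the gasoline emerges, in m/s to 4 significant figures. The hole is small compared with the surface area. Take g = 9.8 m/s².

Take point 1 at the surface (v₁ ≈ 0) and point 2 at the hole (at atmospheric pressure). Bernoulli: P₁ + ρg h = P_atm + ½ρv₂².
With P₁ − P_atm = 187900 Pa, v₂ = √(2gh + 2ΔP/ρ) = √(2·9.8·15.15 + 2·187900/731.5) = 28.47 m/s.

v ≈ 28.47 m/s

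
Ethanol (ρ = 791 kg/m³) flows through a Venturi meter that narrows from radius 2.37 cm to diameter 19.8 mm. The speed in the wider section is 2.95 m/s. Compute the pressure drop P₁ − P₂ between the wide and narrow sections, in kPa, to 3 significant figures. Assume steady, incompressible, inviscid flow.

The volume flow rate is constant, so v₂ = (A₁/A₂)v₁ = (17.6/3.08)·2.95 = 16.9 m/s.
With no height change, Bernoulli's equation is P₁ + ½ρv₁² = P₂ + ½ρv₂².
P₁ − P₂ = ½·791·(16.9² − 2.95²) = ½·791·277 = 110000 Pa.

ΔP ≈ 110 kPa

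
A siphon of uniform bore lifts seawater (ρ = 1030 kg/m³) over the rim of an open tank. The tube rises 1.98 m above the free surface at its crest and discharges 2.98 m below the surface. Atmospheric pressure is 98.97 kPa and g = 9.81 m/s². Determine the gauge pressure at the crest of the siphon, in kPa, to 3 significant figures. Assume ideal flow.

P_gauge = -50.1 kPa

The outlet speed comes from Torricelli: v = √(2g·2.98) = 7.65 m/s.
The bore is uniform, so the speed at the crest is the same v. Bernoulli surface→crest: P_atm = P_top + ½ρv² + ρg·h_top.
P_top = 98970 − ½·1030·7.65² − 1030·9.81·1.98 = 48900 Pa. So P_gauge = P_top − P_atm = -50100 Pa.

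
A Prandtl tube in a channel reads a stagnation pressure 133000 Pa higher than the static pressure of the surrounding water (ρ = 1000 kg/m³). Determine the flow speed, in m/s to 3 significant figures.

v ≈ 16.3 m/s

Bernoulli between the free stream and the stagnation point: ½ρv² = P_stag − P_static.
v = √(2ΔP/ρ) = √(2·133000/1000) = 16.3 m/s.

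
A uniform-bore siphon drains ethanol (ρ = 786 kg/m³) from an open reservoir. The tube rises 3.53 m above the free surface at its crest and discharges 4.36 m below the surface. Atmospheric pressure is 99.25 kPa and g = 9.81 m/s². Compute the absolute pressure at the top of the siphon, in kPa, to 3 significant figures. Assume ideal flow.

P_top ≈ 38.4 kPa

The outlet speed comes from Torricelli: v = √(2g·4.36) = 9.25 m/s.
The bore is uniform, so the speed at the crest is the same v. Bernoulli surface→crest: P_atm = P_top + ½ρv² + ρg·h_top.
P_top = 99250 − ½·786·9.25² − 786·9.81·3.53 = 38400 Pa.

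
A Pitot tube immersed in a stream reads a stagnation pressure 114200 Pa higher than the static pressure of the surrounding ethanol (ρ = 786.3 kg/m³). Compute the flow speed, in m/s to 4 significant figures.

At the stagnation point the flow is brought to rest, so Bernoulli gives P_stag − P_static = ½ρv².
v = √(2ΔP/ρ) = √(2·114200/786.3) = 17.04 m/s.

v = 17.04 m/s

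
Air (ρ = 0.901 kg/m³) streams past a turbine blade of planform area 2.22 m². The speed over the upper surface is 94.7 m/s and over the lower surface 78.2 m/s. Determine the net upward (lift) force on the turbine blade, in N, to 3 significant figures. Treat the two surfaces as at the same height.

F = 2850 N

The faster flow above has the lower pressure; Bernoulli (same height) gives ΔP = ½ρ(v_up² − v_low²).
ΔP = ½·0.901·(94.7² − 78.2²) = 1290 Pa.
Lift = ΔP · A = 1290 × 2.22 = 2850 N.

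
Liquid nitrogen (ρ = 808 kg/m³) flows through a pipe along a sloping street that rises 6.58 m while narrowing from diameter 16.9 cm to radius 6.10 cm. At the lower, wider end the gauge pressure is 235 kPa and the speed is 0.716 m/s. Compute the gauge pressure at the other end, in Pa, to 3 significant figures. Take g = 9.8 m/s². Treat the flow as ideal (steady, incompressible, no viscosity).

182000 Pa

By continuity, v₂ = v₁·A₁/A₂ = 0.716·(224/117) = 1.37 m/s.
Energy conservation along the streamline gives P₂ = P₁ − ½ρ(v₂² − v₁²) − ρg(h₂ − h₁).
P₂ = 235000 + ½·808·(0.716² − 1.37²) − 808·9.8·(+6.58) = 235000 + (-556) − (52100) = 182000 Pa.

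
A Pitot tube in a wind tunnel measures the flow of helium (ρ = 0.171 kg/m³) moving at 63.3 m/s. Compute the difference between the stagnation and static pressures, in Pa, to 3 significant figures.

ΔP ≈ 343 Pa

At the stagnation point the flow is brought to rest, so Bernoulli gives P_stag − P_static = ½ρv².
ΔP = ½·0.171·63.3² = 343 Pa.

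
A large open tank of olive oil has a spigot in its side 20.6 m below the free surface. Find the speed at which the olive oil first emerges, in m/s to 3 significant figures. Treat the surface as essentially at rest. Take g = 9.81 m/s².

v ≈ 20.1 m/s

With the surface at rest and both surface and jet at atmospheric pressure, Bernoulli gives ρg h = ½ρv², so v = √(2gh) = √(2·9.81·20.6) = 20.1 m/s.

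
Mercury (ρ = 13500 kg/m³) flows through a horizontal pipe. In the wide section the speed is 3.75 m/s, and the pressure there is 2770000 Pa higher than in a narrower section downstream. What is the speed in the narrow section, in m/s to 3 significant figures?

Horizontal Bernoulli: P₁ + ½ρv₁² = P₂ + ½ρv₂², so v₂² = v₁² + 2(P₁ − P₂)/ρ.
v₂ = √(3.75² + 2·2770000/13500) = √(14.1 + 410) = 20.6 m/s.

v₂ = 20.6 m/s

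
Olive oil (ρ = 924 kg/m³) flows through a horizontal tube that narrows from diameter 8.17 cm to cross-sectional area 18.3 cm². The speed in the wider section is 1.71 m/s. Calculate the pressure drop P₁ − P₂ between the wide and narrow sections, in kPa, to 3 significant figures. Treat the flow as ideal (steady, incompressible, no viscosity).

9.74 kPa

Continuity gives A₁v₁ = A₂v₂, so v₂ = (52.4 cm²)/(18.3 cm²) × 1.71 m/s = 4.90 m/s.
The pipe is horizontal, so Bernoulli reduces to P₁ + ½ρv₁² = P₂ + ½ρv₂².
P₁ − P₂ = ½·924·(4.90² − 1.71²) = ½·924·21.1 = 9740 Pa.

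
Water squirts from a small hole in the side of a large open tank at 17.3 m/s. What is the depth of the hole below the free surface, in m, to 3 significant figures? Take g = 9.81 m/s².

Inverting v = √(2gh) gives h = v² / 2g.
h = 17.3²/(2·9.81) = 299/19.62 = 15.3 m.

h = 15.3 m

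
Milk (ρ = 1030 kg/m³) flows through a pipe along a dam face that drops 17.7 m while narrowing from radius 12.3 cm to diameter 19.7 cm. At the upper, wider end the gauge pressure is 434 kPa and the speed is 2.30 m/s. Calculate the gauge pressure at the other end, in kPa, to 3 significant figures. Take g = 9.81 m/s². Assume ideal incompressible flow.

Mass conservation (A₁v₁ = A₂v₂) gives v₂ = 2.30 × 475/305 = 3.59 m/s.
Bernoulli: P₁ + ½ρv₁² + ρg h₁ = P₂ + ½ρv₂² + ρg h₂, so P₂ = P₁ + ½ρ(v₁² − v₂²) − ρg(h₂ − h₁).
P₂ = 434000 + ½·1030·(2.30² − 3.59²) − 1030·9.81·(−17.7) = 434000 + (-3900) − (-179000) = 609000 Pa.

P₂ ≈ 609 kPa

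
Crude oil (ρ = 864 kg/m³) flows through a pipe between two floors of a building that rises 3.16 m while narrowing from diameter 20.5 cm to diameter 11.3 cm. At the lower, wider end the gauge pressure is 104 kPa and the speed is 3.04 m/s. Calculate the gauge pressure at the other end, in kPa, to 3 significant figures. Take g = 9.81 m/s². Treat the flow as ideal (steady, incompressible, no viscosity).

38.0 kPa

Mass conservation (A₁v₁ = A₂v₂) gives v₂ = 3.04 × 330/100 = 10.0 m/s.
Bernoulli: P₁ + ½ρv₁² + ρg h₁ = P₂ + ½ρv₂² + ρg h₂, so P₂ = P₁ + ½ρ(v₁² − v₂²) − ρg(h₂ − h₁).
P₂ = 104000 + ½·864·(3.04² − 10.0²) − 864·9.81·(+3.16) = 104000 + (-39300) − (26800) = 38000 Pa.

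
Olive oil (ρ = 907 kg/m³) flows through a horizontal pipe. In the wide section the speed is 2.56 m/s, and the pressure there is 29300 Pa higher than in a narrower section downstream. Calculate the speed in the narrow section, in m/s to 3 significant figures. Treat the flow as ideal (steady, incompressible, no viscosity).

8.44 m/s

Along the level pipe P + ½ρv² is conserved, hence v₂² = v₁² + 2(P₁ − P₂)/ρ.
v₂ = √(2.56² + 2·29300/907) = √(6.55 + 64.6) = 8.44 m/s.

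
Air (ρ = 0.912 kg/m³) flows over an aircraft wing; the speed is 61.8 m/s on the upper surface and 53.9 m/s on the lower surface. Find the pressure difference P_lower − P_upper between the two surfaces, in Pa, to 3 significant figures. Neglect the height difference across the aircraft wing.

The pressure is lower where the speed is higher: ΔP = ½ρ(v_up² − v_low²).
ΔP = ½·0.912·(61.8² − 53.9²) = 417 Pa.

ΔP = 417 Pa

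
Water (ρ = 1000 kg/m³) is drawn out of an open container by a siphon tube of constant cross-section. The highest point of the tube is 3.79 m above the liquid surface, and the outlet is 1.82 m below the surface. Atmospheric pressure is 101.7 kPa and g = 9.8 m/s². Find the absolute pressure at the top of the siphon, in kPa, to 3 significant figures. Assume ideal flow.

P_top = 46.7 kPa

Bernoulli surface→outlet gives ½v² = g·h_out, so v = √(2·9.8·1.82) = 5.97 m/s.
Continuity keeps v the same throughout the tube; from surface to crest, P_atm + 0 = P_top + ½ρv² + ρg·h_top.
P_top = 101700 − ½·1000·5.97² − 1000·9.8·3.79 = 46700 Pa.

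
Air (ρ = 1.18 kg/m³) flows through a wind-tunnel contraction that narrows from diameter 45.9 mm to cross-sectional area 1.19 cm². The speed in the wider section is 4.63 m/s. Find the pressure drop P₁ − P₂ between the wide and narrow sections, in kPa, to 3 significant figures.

ΔP ≈ 2.43 kPa

The volume flow rate is constant, so v₂ = (A₁/A₂)v₁ = (16.5/1.19)·4.63 = 64.4 m/s.
The pipe is horizontal, so Bernoulli reduces to P₁ + ½ρv₁² = P₂ + ½ρv₂².
P₁ − P₂ = ½·1.18·(64.4² − 4.63²) = ½·1.18·4120 = 2430 Pa.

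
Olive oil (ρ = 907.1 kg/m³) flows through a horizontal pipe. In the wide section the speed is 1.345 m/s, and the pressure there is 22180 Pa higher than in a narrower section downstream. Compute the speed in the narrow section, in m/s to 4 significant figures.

v₂ ≈ 7.121 m/s

Along the level pipe P + ½ρv² is conserved, hence v₂² = v₁² + 2(P₁ − P₂)/ρ.
v₂ = √(1.345² + 2·22180/907.1) = √(1.809 + 48.90) = 7.121 m/s.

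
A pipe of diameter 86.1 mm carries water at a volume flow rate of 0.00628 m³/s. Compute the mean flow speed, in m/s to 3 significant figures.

Q = 0.00628 m³/s = 0.00628 m³/s.
v = Q/A = 0.00628 / 0.00582 = 1.08 m/s.

v ≈ 1.08 m/s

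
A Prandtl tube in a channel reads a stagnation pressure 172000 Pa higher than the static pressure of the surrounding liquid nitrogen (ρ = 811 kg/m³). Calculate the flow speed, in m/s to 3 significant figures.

Bernoulli between the free stream and the stagnation point: ½ρv² = P_stag − P_static.
v = √(2ΔP/ρ) = √(2·172000/811) = 20.6 m/s.

v ≈ 20.6 m/s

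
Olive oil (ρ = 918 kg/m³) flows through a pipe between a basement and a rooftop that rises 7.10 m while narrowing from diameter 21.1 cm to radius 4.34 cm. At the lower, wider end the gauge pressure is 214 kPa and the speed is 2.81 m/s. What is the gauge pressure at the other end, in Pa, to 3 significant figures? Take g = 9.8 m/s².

By continuity, v₂ = v₁·A₁/A₂ = 2.81·(350/59.2) = 16.6 m/s.
Energy conservation along the streamline gives P₂ = P₁ − ½ρ(v₂² − v₁²) − ρg(h₂ − h₁).
P₂ = 214000 + ½·918·(2.81² − 16.6²) − 918·9.8·(+7.10) = 214000 + (-123000) − (63900) = 27200 Pa.

27200 Pa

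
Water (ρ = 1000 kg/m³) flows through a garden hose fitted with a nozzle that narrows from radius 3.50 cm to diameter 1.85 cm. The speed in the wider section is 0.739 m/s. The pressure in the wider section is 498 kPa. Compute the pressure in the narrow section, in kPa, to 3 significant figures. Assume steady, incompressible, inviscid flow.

Mass conservation (A₁v₁ = A₂v₂) gives v₂ = 0.739 × 38.5/2.69 = 10.6 m/s.
Along the horizontal streamline, P + ½ρv² is constant.
P₂ = P₁ − ½ρ(v₂² − v₁²) = 498000 − ½·1000·(10.6² − 0.739²) = 498000 − 55700 = 442000 Pa.

P₂ = 442 kPa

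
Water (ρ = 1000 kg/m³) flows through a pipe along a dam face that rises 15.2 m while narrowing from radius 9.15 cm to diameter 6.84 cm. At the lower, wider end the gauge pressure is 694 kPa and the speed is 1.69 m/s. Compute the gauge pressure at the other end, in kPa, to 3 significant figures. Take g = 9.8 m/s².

By continuity, v₂ = v₁·A₁/A₂ = 1.69·(263/36.7) = 12.1 m/s.
Energy conservation along the streamline gives P₂ = P₁ − ½ρ(v₂² − v₁²) − ρg(h₂ − h₁).
P₂ = 694000 + ½·1000·(1.69² − 12.1²) − 1000·9.8·(+15.2) = 694000 + (-71700) − (149000) = 473000 Pa.

473 kPa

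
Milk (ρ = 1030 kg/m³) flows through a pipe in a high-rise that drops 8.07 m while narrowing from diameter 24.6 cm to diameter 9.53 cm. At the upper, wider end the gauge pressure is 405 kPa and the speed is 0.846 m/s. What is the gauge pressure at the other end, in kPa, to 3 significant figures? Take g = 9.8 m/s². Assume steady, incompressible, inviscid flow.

P₂ ≈ 470 kPa

By continuity, v₂ = v₁·A₁/A₂ = 0.846·(475/71.3) = 5.64 m/s.
Bernoulli: P₁ + ½ρv₁² + ρg h₁ = P₂ + ½ρv₂² + ρg h₂, so P₂ = P₁ + ½ρ(v₁² − v₂²) − ρg(h₂ − h₁).
P₂ = 405000 + ½·1030·(0.846² − 5.64²) − 1030·9.8·(−8.07) = 405000 + (-16000) − (-81500) = 470000 Pa.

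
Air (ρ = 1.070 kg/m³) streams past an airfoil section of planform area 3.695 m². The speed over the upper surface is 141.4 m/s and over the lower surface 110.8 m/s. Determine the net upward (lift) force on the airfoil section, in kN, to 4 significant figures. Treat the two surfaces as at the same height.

F = 15.26 kN

With equal heights on the two surfaces, Bernoulli gives P_lower − P_upper = ½ρ(v_upper² − v_lower²).
ΔP = ½·1.070·(141.4² − 110.8²) = 4129 Pa.
Lift = ΔP · A = 4129 × 3.695 = 15260 N.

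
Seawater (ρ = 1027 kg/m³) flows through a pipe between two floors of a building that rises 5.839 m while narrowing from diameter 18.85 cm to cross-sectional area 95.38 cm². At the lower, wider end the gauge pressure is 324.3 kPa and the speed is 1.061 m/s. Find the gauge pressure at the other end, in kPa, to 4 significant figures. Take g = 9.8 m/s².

The volume flow rate is constant, so v₂ = (A₁/A₂)v₁ = (279.1/95.38)·1.061 = 3.104 m/s.
Applying Bernoulli between the two ends and solving for P₂: P₂ = P₁ + ½ρ(v₁² − v₂²) − ρgΔh.
P₂ = 324300 + ½·1027·(1.061² − 3.104²) − 1027·9.8·(+5.839) = 324300 + (-4371) − (58770) = 261200 Pa.

P₂ ≈ 261.2 kPa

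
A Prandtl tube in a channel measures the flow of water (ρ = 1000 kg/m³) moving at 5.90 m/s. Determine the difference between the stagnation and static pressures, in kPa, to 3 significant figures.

The dynamic pressure equals the rise in static pressure at the stagnation point: ΔP = ½ρv².
ΔP = ½·1000·5.90² = 17400 Pa.

17.4 kPa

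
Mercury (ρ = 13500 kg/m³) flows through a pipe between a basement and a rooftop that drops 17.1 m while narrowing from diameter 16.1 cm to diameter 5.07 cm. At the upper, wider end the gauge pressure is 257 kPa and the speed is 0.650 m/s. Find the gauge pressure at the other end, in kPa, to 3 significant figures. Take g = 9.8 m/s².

Mass conservation (A₁v₁ = A₂v₂) gives v₂ = 0.650 × 204/20.2 = 6.55 m/s.
Bernoulli: P₁ + ½ρv₁² + ρg h₁ = P₂ + ½ρv₂² + ρg h₂, so P₂ = P₁ + ½ρ(v₁² − v₂²) − ρg(h₂ − h₁).
P₂ = 257000 + ½·13500·(0.650² − 6.55²) − 13500·9.8·(−17.1) = 257000 + (-287000) − (-2260000) = 2230000 Pa.

P₂ = 2230 kPa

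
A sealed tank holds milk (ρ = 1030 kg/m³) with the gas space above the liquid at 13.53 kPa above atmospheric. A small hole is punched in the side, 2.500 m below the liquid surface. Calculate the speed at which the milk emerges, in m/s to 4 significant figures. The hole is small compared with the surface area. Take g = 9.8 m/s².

Take point 1 at the surface (v₁ ≈ 0) and point 2 at the hole (at atmospheric pressure). Bernoulli: P₁ + ρg h = P_atm + ½ρv₂².
With P₁ − P_atm = 13530 Pa, v₂ = √(2gh + 2ΔP/ρ) = √(2·9.8·2.500 + 2·13530/1030) = 8.676 m/s.

8.676 m/s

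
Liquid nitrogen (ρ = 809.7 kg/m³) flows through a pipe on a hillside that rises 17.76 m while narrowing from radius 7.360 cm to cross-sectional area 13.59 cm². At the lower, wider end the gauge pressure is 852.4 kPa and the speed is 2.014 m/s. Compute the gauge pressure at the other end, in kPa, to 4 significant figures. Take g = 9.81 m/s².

Mass conservation (A₁v₁ = A₂v₂) gives v₂ = 2.014 × 170.2/13.59 = 25.22 m/s.
Applying Bernoulli between the two ends and solving for P₂: P₂ = P₁ + ½ρ(v₁² − v₂²) − ρgΔh.
P₂ = 852400 + ½·809.7·(2.014² − 25.22²) − 809.7·9.81·(+17.76) = 852400 + (-255900) − (141100) = 455500 Pa.

P₂ ≈ 455.5 kPa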